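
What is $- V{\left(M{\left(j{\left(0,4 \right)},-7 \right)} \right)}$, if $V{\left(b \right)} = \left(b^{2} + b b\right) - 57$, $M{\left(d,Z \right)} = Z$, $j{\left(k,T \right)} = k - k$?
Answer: $-41$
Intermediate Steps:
$j{\left(k,T \right)} = 0$
$V{\left(b \right)} = -57 + 2 b^{2}$ ($V{\left(b \right)} = \left(b^{2} + b^{2}\right) - 57 = 2 b^{2} - 57 = -57 + 2 b^{2}$)
$- V{\left(M{\left(j{\left(0,4 \right)},-7 \right)} \right)} = - (-57 + 2 \left(-7\right)^{2}) = - (-57 + 2 \cdot 49) = - (-57 + 98) = \left(-1\right) 41 = -41$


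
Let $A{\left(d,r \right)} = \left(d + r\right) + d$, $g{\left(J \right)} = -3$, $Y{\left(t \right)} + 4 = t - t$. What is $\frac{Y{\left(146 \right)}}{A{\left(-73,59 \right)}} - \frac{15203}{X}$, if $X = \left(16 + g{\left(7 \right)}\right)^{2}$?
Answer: $- \frac{1321985}{14703} \approx -89.913$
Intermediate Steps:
$Y{\left(t \right)} = -4$ ($Y{\left(t \right)} = -4 + \left(t - t\right) = -4 + 0 = -4$)
$A{\left(d,r \right)} = r + 2 d$
$X = 169$ ($X = \left(16 - 3\right)^{2} = 13^{2} = 169$)
$\frac{Y{\left(146 \right)}}{A{\left(-73,59 \right)}} - \frac{15203}{X} = - \frac{4}{59 + 2 \left(-73\right)} - \frac{15203}{169} = - \frac{4}{59 - 146} - \frac{15203}{169} = - \frac{4}{-87} - \frac{15203}{169} = \left(-4\right) \left(- \frac{1}{87}\right) - \frac{15203}{169} = \frac{4}{87} - \frac{15203}{169} = - \frac{1321985}{14703}$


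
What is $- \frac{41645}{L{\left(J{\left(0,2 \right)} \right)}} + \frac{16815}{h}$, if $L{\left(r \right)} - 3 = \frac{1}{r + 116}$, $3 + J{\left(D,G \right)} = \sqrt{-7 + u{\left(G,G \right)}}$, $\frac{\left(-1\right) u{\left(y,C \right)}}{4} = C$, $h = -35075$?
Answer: $\frac{- 292149764 \sqrt{15} + 33012926695 i}{7015 \left(- 340 i + 3 \sqrt{15}\right)} \approx -13841.0 - 1.3936 i$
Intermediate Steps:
$u{\left(y,C \right)} = - 4 C$
$J{\left(D,G \right)} = -3 + \sqrt{-7 - 4 G}$
$L{\left(r \right)} = 3 + \frac{1}{116 + r}$ ($L{\left(r \right)} = 3 + \frac{1}{r + 116} = 3 + \frac{1}{116 + r}$)
$- \frac{41645}{L{\left(J{\left(0,2 \right)} \right)}} + \frac{16815}{h} = - \frac{41645}{\frac{1}{116 - \left(3 - \sqrt{-7 - 8}\right)} \left(349 + 3 \left(-3 + \sqrt{-7 - 8}\right)\right)} + \frac{16815}{-35075} = - \frac{41645}{\frac{1}{116 - \left(3 - \sqrt{-7 - 8}\right)} \left(349 + 3 \left(-3 + \sqrt{-7 - 8}\right)\right)} + 16815 \left(- \frac{1}{35075}\right) = - \frac{41645}{\frac{1}{116 - \left(3 - \sqrt{-15}\right)} \left(349 + 3 \left(-3 + \sqrt{-15}\right)\right)} - \frac{3363}{7015} = - \frac{41645}{\frac{1}{116 - \left(3 - i \sqrt{15}\right)} \left(349 + 3 \left(-3 + i \sqrt{15}\right)\right)} - \frac{3363}{7015} = - \frac{41645}{\frac{1}{113 + i \sqrt{15}} \left(349 - \left(9 - 3 i \sqrt{15}\right)\right)} - \frac{3363}{7015} = - \frac{41645}{\frac{1}{113 + i \sqrt{15}} \left(340 + 3 i \sqrt{15}\right)} - \frac{3363}{7015} = - 41645 \frac{113 + i \sqrt{15}}{340 + 3 i \sqrt{15}} - \frac{3363}{7015} = - \frac{41645 \left(113 + i \sqrt{15}\right)}{340 + 3 i \sqrt{15}} - \frac{3363}{7015} = - \frac{3363}{7015} - \frac{41645 \left(113 + i \sqrt{15}\right)}{340 + 3 i \sqrt{15}}$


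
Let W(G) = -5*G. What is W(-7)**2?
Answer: 1225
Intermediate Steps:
W(-7)**2 = (-5*(-7))**2 = 35**2 = 1225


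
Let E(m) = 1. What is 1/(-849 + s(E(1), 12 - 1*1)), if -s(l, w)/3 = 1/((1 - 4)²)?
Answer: -3/2548 ≈ -0.0011774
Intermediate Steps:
s(l, w) = -⅓ (s(l, w) = -3/(1 - 4)² = -3/((-3)²) = -3/9 = -3*⅑ = -⅓)
1/(-849 + s(E(1), 12 - 1*1)) = 1/(-849 - ⅓) = 1/(-2548/3) = -3/2548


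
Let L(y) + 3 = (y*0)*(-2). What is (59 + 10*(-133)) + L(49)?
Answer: -1274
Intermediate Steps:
L(y) = -3 (L(y) = -3 + (y*0)*(-2) = -3 + 0*(-2) = -3 + 0 = -3)
(59 + 10*(-133)) + L(49) = (59 + 10*(-133)) - 3 = (59 - 1330) - 3 = -1271 - 3 = -1274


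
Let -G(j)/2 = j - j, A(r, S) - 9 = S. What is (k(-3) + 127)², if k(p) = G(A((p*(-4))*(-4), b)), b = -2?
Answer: 16129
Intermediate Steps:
A(r, S) = 9 + S
G(j) = 0 (G(j) = -2*(j - j) = -2*0 = 0)
k(p) = 0
(k(-3) + 127)² = (0 + 127)² = 127² = 16129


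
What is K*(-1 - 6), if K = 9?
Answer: -63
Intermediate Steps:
K*(-1 - 6) = 9*(-1 - 6) = 9*(-7) = -63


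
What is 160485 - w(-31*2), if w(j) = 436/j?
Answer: 4975253/31 ≈ 1.6049e+5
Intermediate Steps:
160485 - w(-31*2) = 160485 - 436/((-31*2)) = 160485 - 436/(-62) = 160485 - 436*(-1)/62 = 160485 - 1*(-218/31) = 160485 + 218/31 = 4975253/31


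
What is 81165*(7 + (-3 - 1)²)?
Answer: 1866795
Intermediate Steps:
81165*(7 + (-3 - 1)²) = 81165*(7 + (-4)²) = 81165*(7 + 16) = 81165*23 = 1866795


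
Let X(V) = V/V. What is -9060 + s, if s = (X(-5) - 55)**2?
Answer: -6144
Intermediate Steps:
X(V) = 1
s = 2916 (s = (1 - 55)**2 = (-54)**2 = 2916)
-9060 + s = -9060 + 2916 = -6144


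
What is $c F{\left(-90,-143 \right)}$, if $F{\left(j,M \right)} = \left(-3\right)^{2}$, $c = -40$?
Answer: $-360$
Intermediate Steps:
$F{\left(j,M \right)} = 9$
$c F{\left(-90,-143 \right)} = \left(-40\right) 9 = -360$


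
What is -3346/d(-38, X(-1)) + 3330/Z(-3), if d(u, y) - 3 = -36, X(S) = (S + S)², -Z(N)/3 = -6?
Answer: 9451/33 ≈ 286.39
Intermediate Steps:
Z(N) = 18 (Z(N) = -3*(-6) = 18)
X(S) = 4*S² (X(S) = (2*S)² = 4*S²)
d(u, y) = -33 (d(u, y) = 3 - 36 = -33)
-3346/d(-38, X(-1)) + 3330/Z(-3) = -3346/(-33) + 3330/18 = -3346*(-1/33) + 3330*(1/18) = 3346/33 + 185 = 9451/33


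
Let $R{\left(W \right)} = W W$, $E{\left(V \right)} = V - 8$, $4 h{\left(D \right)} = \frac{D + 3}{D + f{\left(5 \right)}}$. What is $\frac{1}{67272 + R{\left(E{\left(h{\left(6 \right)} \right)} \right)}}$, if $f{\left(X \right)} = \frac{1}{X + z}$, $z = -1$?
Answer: $\frac{625}{42081481} \approx 1.4852 \cdot 10^{-5}$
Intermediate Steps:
$f{\left(X \right)} = \frac{1}{-1 + X}$ ($f{\left(X \right)} = \frac{1}{X - 1} = \frac{1}{-1 + X}$)
$h{\left(D \right)} = \frac{3 + D}{4 \left(\frac{1}{4} + D\right)}$ ($h{\left(D \right)} = \frac{\left(D + 3\right) \frac{1}{D + \frac{1}{-1 + 5}}}{4} = \frac{\left(3 + D\right) \frac{1}{D + \frac{1}{4}}}{4} = \frac{\left(3 + D\right) \frac{1}{\frac{1}{4} + D}}{4} = \frac{\frac{1}{\frac{1}{4} + D} \left(3 + D\right)}{4} = \frac{3 + D}{4 \left(\frac{1}{4} + D\right)}$)
$E{\left(V \right)} = -8 + V$ ($E{\left(V \right)} = V - 8 = -8 + V$)
$R{\left(W \right)} = W^{2}$
$\frac{1}{67272 + R{\left(E{\left(h{\left(6 \right)} \right)} \right)}} = \frac{1}{67272 + \left(-8 + \frac{3 + 6}{1 + 4 \cdot 6}\right)^{2}} = \frac{1}{67272 + \left(-8 + \frac{1}{1 + 24} \cdot 9\right)^{2}} = \frac{1}{67272 + \left(-8 + \frac{1}{25} \cdot 9\right)^{2}} = \frac{1}{67272 + \left(-8 + \frac{9}{25}\right)^{2}} = \frac{1}{67272 + \left(- \frac{191}{25}\right)^{2}} = \frac{1}{67272 + \frac{36481}{625}} = \frac{1}{\frac{42081481}{625}} = \frac{625}{42081481}$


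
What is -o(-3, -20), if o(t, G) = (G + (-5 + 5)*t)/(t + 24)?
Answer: 20/21 ≈ 0.95238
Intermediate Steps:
o(t, G) = G/(24 + t) (o(t, G) = (G + 0*t)/(24 + t) = (G + 0)/(24 + t) = G/(24 + t))
-o(-3, -20) = -(-20)/(24 - 3) = -(-20)/21 = -1*(-20/21) = 20/21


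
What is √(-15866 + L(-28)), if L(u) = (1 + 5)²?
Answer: I*√15830 ≈ 125.82*I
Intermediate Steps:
L(u) = 36 (L(u) = 6² = 36)
√(-15866 + L(-28)) = √(-15866 + 36) = √(-15830) = I*√15830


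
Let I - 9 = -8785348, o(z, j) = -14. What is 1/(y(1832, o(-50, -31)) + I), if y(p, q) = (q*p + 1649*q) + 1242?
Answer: -1/8832831 ≈ -1.1321e-7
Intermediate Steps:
y(p, q) = 1242 + 1649*q + p*q (y(p, q) = (p*q + 1649*q) + 1242 = (1649*q + p*q) + 1242 = 1242 + 1649*q + p*q)
I = -8785339 (I = 9 - 8785348 = -8785339)
1/(y(1832, o(-50, -31)) + I) = 1/((1242 + 1649*(-14) + 1832*(-14)) - 8785339) = 1/((1242 - 23086 - 25648) - 8785339) = 1/(-47492 - 8785339) = 1/(-8832831) = -1/8832831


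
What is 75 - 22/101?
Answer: 7553/101 ≈ 74.782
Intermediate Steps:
75 - 22/101 = 7553/101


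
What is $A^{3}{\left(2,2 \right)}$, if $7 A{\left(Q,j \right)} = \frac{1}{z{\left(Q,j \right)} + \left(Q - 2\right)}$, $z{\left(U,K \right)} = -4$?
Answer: $- \frac{1}{21952} \approx -4.5554 \cdot 10^{-5}$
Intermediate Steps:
$A{\left(Q,j \right)} = \frac{1}{7 \left(-6 + Q\right)}$ ($A{\left(Q,j \right)} = \frac{1}{7 \left(-4 + \left(Q - 2\right)\right)} = \frac{1}{7 \left(-4 + \left(-2 + Q\right)\right)} = \frac{1}{7 \left(-6 + Q\right)}$)
$A^{3}{\left(2,2 \right)} = \left(\frac{1}{7 \left(-6 + 2\right)}\right)^{3} = \left(\frac{1}{7 \left(-4\right)}\right)^{3} = \left(\frac{1}{7} \left(- \frac{1}{4}\right)\right)^{3} = \left(- \frac{1}{28}\right)^{3} = - \frac{1}{21952}$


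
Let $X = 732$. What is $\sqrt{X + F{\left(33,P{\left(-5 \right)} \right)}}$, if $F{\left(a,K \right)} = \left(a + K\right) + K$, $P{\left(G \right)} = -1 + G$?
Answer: $\sqrt{753} \approx 27.441$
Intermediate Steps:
$F{\left(a,K \right)} = a + 2 K$ ($F{\left(a,K \right)} = \left(K + a\right) + K = a + 2 K$)
$\sqrt{X + F{\left(33,P{\left(-5 \right)} \right)}} = \sqrt{732 + \left(33 + 2 \left(-1 - 5\right)\right)} = \sqrt{732 + \left(33 + 2 \left(-6\right)\right)} = \sqrt{732 + \left(33 - 12\right)} = \sqrt{732 + 21} = \sqrt{753}$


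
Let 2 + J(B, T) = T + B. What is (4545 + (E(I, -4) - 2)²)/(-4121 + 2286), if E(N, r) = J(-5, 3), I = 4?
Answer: -4581/1835 ≈ -2.4965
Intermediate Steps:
J(B, T) = -2 + B + T (J(B, T) = -2 + (T + B) = -2 + (B + T) = -2 + B + T)
E(N, r) = -4 (E(N, r) = -2 - 5 + 3 = -4)
(4545 + (E(I, -4) - 2)²)/(-4121 + 2286) = (4545 + (-4 - 2)²)/(-4121 + 2286) = (4545 + (-6)²)/(-1835) = (4545 + 36)*(-1/1835) = 4581*(-1/1835) = -4581/1835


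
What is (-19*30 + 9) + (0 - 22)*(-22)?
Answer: -77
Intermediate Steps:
(-19*30 + 9) + (0 - 22)*(-22) = (-570 + 9) - 22*(-22) = -561 + 484 = -77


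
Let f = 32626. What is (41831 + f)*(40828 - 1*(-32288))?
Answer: 5443998012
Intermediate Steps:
(41831 + f)*(40828 - 1*(-32288)) = (41831 + 32626)*(40828 - 1*(-32288)) = 74457*(40828 + 32288) = 74457*73116 = 5443998012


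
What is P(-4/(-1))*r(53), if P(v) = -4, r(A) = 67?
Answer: -268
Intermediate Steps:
P(-4/(-1))*r(53) = -4*67 = -268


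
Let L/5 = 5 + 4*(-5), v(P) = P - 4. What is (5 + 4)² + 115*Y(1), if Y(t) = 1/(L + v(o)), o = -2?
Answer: 6446/81 ≈ 79.580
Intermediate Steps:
v(P) = -4 + P
L = -75 (L = 5*(5 + 4*(-5)) = 5*(5 - 20) = 5*(-15) = -75)
Y(t) = -1/81 (Y(t) = 1/(-75 + (-4 - 2)) = 1/(-75 - 6) = 1/(-81) = -1/81)
(5 + 4)² + 115*Y(1) = (5 + 4)² + 115*(-1/81) = 9² - 115/81 = 81 - 115/81 = 6446/81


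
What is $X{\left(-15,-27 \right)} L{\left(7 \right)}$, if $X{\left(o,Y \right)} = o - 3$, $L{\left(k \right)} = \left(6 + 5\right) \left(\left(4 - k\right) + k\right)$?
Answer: $-792$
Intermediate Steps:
$L{\left(k \right)} = 44$ ($L{\left(k \right)} = 11 \cdot 4 = 44$)
$X{\left(o,Y \right)} = -3 + o$
$X{\left(-15,-27 \right)} L{\left(7 \right)} = \left(-3 - 15\right) 44 = \left(-18\right) 44 = -792$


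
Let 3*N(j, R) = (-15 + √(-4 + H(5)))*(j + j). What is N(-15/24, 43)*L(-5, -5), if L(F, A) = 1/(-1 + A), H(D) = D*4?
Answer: -55/72 ≈ -0.76389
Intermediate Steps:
H(D) = 4*D
N(j, R) = -22*j/3 (N(j, R) = ((-15 + √(-4 + 4*5))*(j + j))/3 = ((-15 + √(-4 + 20))*(2*j))/3 = ((-15 + √16)*(2*j))/3 = ((-15 + 4)*(2*j))/3 = (-22*j)/3 = -22*j/3)
N(-15/24, 43)*L(-5, -5) = (-(-110)/24)/(-1 - 5) = -(-110)/24/(-6) = -22/3*(-5/8)*(-⅙) = (55/12)*(-⅙) = -55/72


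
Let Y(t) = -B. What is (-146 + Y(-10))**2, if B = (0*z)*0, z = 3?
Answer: 21316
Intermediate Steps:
B = 0 (B = (0*3)*0 = 0*0 = 0)
Y(t) = 0 (Y(t) = -1*0 = 0)
(-146 + Y(-10))**2 = (-146 + 0)**2 = (-146)**2 = 21316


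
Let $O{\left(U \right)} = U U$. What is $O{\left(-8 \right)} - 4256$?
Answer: $-4192$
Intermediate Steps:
$O{\left(U \right)} = U^{2}$
$O{\left(-8 \right)} - 4256 = \left(-8\right)^{2} - 4256 = 64 - 4256 = -4192$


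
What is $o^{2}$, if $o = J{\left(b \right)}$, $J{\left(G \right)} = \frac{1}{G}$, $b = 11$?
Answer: $\frac{1}{121} \approx 0.0082645$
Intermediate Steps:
$o = \frac{1}{11} \approx 0.090909$
$o^{2} = \left(\frac{1}{11}\right)^{2} = \frac{1}{121}$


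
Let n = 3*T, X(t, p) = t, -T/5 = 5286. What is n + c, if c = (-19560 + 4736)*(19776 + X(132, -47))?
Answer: -295195482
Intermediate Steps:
T = -26430 (T = -5*5286 = -26430)
n = -79290 (n = 3*(-26430) = -79290)
c = -295116192 (c = (-19560 + 4736)*(19776 + 132) = -14824*19908 = -295116192)
n + c = -79290 - 295116192 = -295195482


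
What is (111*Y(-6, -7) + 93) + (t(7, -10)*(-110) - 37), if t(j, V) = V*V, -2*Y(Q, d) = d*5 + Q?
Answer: -17337/2 ≈ -8668.5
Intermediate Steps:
Y(Q, d) = -5*d/2 - Q/2 (Y(Q, d) = -(d*5 + Q)/2 = -(5*d + Q)/2 = -(Q + 5*d)/2 = -5*d/2 - Q/2)
t(j, V) = V²
(111*Y(-6, -7) + 93) + (t(7, -10)*(-110) - 37) = (111*(-5/2*(-7) - ½*(-6)) + 93) + ((-10)²*(-110) - 37) = (111*(35/2 + 3) + 93) + (100*(-110) - 37) = (111*(41/2) + 93) + (-11000 - 37) = (4551/2 + 93) - 11037 = 4737/2 - 11037 = -17337/2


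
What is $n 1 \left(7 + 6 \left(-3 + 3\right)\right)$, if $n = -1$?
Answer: $-7$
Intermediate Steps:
$n 1 \left(7 + 6 \left(-3 + 3\right)\right) = - 1 \left(7 + 6 \left(-3 + 3\right)\right) = - 1 \left(7 + 6 \cdot 0\right) = - 1 \left(7 + 0\right) = - 1 \cdot 7 = \left(-1\right) 7 = -7$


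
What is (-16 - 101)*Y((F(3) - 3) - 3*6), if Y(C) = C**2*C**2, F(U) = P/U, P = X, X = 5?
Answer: -147114448/9 ≈ -1.6346e+7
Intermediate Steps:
P = 5
F(U) = 5/U
Y(C) = C**4
(-16 - 101)*Y((F(3) - 3) - 3*6) = (-16 - 101)*((5/3 - 3) - 3*6)**4 = -117*((5*(1/3) - 3) - 18)**4 = -117*((5/3 - 3) - 18)**4 = -117*(-4/3 - 18)**4 = -117*(-58/3)**4 = -117*11316496/81 = -147114448/9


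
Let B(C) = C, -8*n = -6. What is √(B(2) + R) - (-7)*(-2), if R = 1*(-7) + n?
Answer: -14 + I*√17/2 ≈ -14.0 + 2.0616*I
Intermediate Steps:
n = ¾ (n = -⅛*(-6) = ¾ ≈ 0.75000)
R = -25/4 (R = 1*(-7) + ¾ = -7 + ¾ = -25/4 ≈ -6.2500)
√(B(2) + R) - (-7)*(-2) = √(2 - 25/4) - (-7)*(-2) = √(-17/4) - 1*14 = I*√17/2 - 14 = -14 + I*√17/2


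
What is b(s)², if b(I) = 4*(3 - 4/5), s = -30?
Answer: 1936/25 ≈ 77.440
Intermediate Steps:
b(I) = 44/5 (b(I) = 4*(3 - 4*⅕) = 4*(3 - ⅘) = 4*(11/5) = 44/5)
b(s)² = (44/5)² = 1936/25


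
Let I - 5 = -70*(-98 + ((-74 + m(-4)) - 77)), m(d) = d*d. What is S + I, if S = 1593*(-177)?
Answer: -265646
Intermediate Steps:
m(d) = d²
S = -281961
I = 16315 (I = 5 - 70*(-98 + ((-74 + (-4)²) - 77)) = 5 - 70*(-98 + ((-74 + 16) - 77)) = 5 - 70*(-98 + (-58 - 77)) = 5 - 70*(-98 - 135) = 5 - 70*(-233) = 5 + 16310 = 16315)
S + I = -281961 + 16315 = -265646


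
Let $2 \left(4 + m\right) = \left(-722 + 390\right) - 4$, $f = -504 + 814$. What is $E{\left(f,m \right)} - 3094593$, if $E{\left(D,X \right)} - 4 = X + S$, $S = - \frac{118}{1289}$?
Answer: $- \frac{3989147047}{1289} \approx -3.0948 \cdot 10^{6}$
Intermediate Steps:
$S = - \frac{118}{1289}$ ($S = \left(-118\right) \frac{1}{1289} = - \frac{118}{1289} \approx -0.091544$)
$f = 310$
$m = -172$ ($m = -4 + \frac{\left(-722 + 390\right) - 4}{2} = -4 + \frac{-332 - 4}{2} = -4 + \frac{1}{2} \left(-336\right) = -4 - 168 = -172$)
$E{\left(D,X \right)} = \frac{5038}{1289} + X$ ($E{\left(D,X \right)} = 4 + \left(X - \frac{118}{1289}\right) = 4 + \left(- \frac{118}{1289} + X\right) = \frac{5038}{1289} + X$)
$E{\left(f,m \right)} - 3094593 = \left(\frac{5038}{1289} - 172\right) - 3094593 = - \frac{216670}{1289} - 3094593 = - \frac{3989147047}{1289}$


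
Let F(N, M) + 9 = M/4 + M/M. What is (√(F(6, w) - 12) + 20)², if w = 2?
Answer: (40 + I*√78)²/4 ≈ 380.5 + 176.64*I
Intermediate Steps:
F(N, M) = -8 + M/4 (F(N, M) = -9 + (M/4 + M/M) = -9 + (M*(¼) + 1) = -9 + (M/4 + 1) = -9 + (1 + M/4) = -8 + M/4)
(√(F(6, w) - 12) + 20)² = (√((-8 + (¼)*2) - 12) + 20)² = (√((-8 + ½) - 12) + 20)² = (√(-15/2 - 12) + 20)² = (√(-39/2) + 20)² = (I*√78/2 + 20)² = (20 + I*√78/2)²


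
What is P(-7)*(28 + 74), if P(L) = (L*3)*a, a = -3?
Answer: 6426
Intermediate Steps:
P(L) = -9*L (P(L) = (L*3)*(-3) = (3*L)*(-3) = -9*L)
P(-7)*(28 + 74) = (-9*(-7))*(28 + 74) = 63*102 = 6426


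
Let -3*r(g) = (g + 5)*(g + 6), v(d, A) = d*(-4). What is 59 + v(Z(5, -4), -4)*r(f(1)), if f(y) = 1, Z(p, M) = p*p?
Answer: 1459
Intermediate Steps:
Z(p, M) = p**2
v(d, A) = -4*d
r(g) = -(5 + g)*(6 + g)/3 (r(g) = -(g + 5)*(g + 6)/3 = -(5 + g)*(6 + g)/3)
59 + v(Z(5, -4), -4)*r(f(1)) = 59 + (-4*5**2)*(-10 - 11/3*1 - 1/3*1**2) = 59 + (-4*25)*(-10 - 11/3 - 1/3*1) = 59 - 100*(-10 - 11/3 - 1/3) = 59 - 100*(-14) = 59 + 1400 = 1459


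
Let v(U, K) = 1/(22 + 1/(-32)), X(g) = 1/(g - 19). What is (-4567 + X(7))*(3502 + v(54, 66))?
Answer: -22487752015/1406 ≈ -1.5994e+7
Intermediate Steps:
X(g) = 1/(-19 + g)
v(U, K) = 32/703 (v(U, K) = 1/(22 - 1/32) = 1/(703/32) = 32/703)
(-4567 + X(7))*(3502 + v(54, 66)) = (-4567 + 1/(-19 + 7))*(3502 + 32/703) = (-4567 + 1/(-12))*(2461938/703) = (-4567 - 1/12)*(2461938/703) = -54805/12*2461938/703 = -22487752015/1406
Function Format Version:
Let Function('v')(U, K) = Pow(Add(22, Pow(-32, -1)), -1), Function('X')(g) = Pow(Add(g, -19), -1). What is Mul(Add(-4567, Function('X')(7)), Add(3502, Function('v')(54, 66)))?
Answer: Rational(-22487752015, 1406) ≈ -1.5994e+7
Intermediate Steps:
Function('X')(g) = Pow(Add(-19, g), -1)
Function('v')(U, K) = Rational(32, 703) (Function('v')(U, K) = Pow(Add(22, Rational(-1, 32)), -1) = Pow(Rational(703, 32), -1) = Rational(32, 703))
Mul(Add(-4567, Function('X')(7)), Add(3502, Function('v')(54, 66))) = Mul(Add(-4567, Pow(Add(-19, 7), -1)), Add(3502, Rational(32, 703))) = Mul(Add(-4567, Pow(-12, -1)), Rational(2461938, 703)) = Mul(Add(-4567, Rational(-1, 12)), Rational(2461938, 703)) = Mul(Rational(-54805, 12), Rational(2461938, 703)) = Rational(-22487752015, 1406)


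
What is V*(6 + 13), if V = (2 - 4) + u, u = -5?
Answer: -133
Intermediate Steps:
V = -7 (V = (2 - 4) - 5 = -2 - 5 = -7)
V*(6 + 13) = -7*(6 + 13) = -7*19 = -133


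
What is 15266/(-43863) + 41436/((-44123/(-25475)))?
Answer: 46300324070582/1935367149 ≈ 23923.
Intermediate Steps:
15266/(-43863) + 41436/((-44123/(-25475))) = 15266*(-1/43863) + 41436/((-44123*(-1/25475))) = -15266/43863 + 41436/(44123/25475) = -15266/43863 + 41436*(25475/44123) = -15266/43863 + 1055582100/44123 = 46300324070582/1935367149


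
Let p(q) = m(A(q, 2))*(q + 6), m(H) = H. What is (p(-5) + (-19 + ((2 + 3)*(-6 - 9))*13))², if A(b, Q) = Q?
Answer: 984064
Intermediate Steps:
p(q) = 12 + 2*q (p(q) = 2*(q + 6) = 2*(6 + q) = 12 + 2*q)
(p(-5) + (-19 + ((2 + 3)*(-6 - 9))*13))² = ((12 + 2*(-5)) + (-19 + ((2 + 3)*(-6 - 9))*13))² = ((12 - 10) + (-19 + (5*(-15))*13))² = (2 + (-19 - 75*13))² = (2 + (-19 - 975))² = (2 - 994)² = (-992)² = 984064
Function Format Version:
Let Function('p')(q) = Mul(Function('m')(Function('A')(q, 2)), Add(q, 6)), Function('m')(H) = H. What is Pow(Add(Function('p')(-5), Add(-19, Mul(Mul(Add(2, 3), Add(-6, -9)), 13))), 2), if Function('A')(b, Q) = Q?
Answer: 984064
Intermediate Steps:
Function('p')(q) = Add(12, Mul(2, q)) (Function('p')(q) = Mul(2, Add(q, 6)) = Mul(2, Add(6, q)) = Add(12, Mul(2, q)))
Pow(Add(Function('p')(-5), Add(-19, Mul(Mul(Add(2, 3), Add(-6, -9)), 13))), 2) = Pow(Add(Add(12, Mul(2, -5)), Add(-19, Mul(Mul(Add(2, 3), Add(-6, -9)), 13))), 2) = Pow(Add(Add(12, -10), Add(-19, Mul(Mul(5, -15), 13))), 2) = Pow(Add(2, Add(-19, Mul(-75, 13))), 2) = Pow(Add(2, Add(-19, -975)), 2) = Pow(Add(2, -994), 2) = Pow(-992, 2) = 984064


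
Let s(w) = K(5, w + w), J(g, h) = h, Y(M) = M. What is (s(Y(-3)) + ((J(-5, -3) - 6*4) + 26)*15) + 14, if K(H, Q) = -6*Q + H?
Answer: 40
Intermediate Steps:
K(H, Q) = H - 6*Q
s(w) = 5 - 12*w (s(w) = 5 - 6*(w + w) = 5 - 12*w)
(s(Y(-3)) + ((J(-5, -3) - 6*4) + 26)*15) + 14 = ((5 - 12*(-3)) + ((-3 - 6*4) + 26)*15) + 14 = ((5 + 36) + ((-3 - 1*24) + 26)*15) + 14 = (41 + ((-3 - 24) + 26)*15) + 14 = (41 + (-27 + 26)*15) + 14 = (41 - 1*15) + 14 = (41 - 15) + 14 = 26 + 14 = 40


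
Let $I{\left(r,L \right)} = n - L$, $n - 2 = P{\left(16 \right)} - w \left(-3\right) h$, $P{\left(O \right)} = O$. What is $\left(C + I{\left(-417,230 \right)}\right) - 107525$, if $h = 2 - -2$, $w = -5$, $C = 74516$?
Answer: $-33281$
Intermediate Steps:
$h = 4$ ($h = 2 + 2 = 4$)
$n = -42$ ($n = 2 + \left(16 - \left(-5\right) \left(-3\right) 4\right) = 2 + \left(16 - 15 \cdot 4\right) = 2 + \left(16 - 60\right) = 2 - 44 = -42$)
$I{\left(r,L \right)} = -42 - L$
$\left(C + I{\left(-417,230 \right)}\right) - 107525 = \left(74516 - 272\right) - 107525 = 74244 - 107525 = -33281$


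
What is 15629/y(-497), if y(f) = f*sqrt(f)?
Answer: 15629*I*sqrt(497)/247009 ≈ 1.4106*I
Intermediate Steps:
y(f) = f**(3/2)
15629/y(-497) = 15629/((-497)**(3/2)) = 15629/((-497*I*sqrt(497))) = 15629*(I*sqrt(497)/247009) = 15629*I*sqrt(497)/247009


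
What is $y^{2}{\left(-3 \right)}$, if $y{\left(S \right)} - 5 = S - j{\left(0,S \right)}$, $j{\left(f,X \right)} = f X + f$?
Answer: $4$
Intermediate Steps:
$j{\left(f,X \right)} = f + X f$ ($j{\left(f,X \right)} = X f + f = f + X f$)
$y{\left(S \right)} = 5 + S$ ($y{\left(S \right)} = 5 + \left(S - 0 \left(1 + S\right)\right) = 5 + \left(S - 0\right) = 5 + \left(S + 0\right) = 5 + S$)
$y^{2}{\left(-3 \right)} = \left(5 - 3\right)^{2} = 2^{2} = 4$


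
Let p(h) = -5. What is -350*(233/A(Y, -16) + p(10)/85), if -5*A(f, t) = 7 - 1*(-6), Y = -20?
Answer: 6936300/221 ≈ 31386.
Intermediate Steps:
A(f, t) = -13/5 (A(f, t) = -(7 - 1*(-6))/5 = -(7 + 6)/5 = -1/5*13 = -13/5)
-350*(233/A(Y, -16) + p(10)/85) = -350*(233/(-13/5) - 5/85) = -350*(233*(-5/13) - 5*1/85) = -350*(-1165/13 - 1/17) = -350*(-19818/221) = 6936300/221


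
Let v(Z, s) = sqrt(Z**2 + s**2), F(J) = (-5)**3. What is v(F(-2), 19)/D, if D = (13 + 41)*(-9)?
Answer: -sqrt(15986)/486 ≈ -0.26016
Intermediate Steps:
F(J) = -125
D = -486 (D = 54*(-9) = -486)
v(F(-2), 19)/D = sqrt((-125)**2 + 19**2)/(-486) = sqrt(15625 + 361)*(-1/486) = sqrt(15986)*(-1/486) = -sqrt(15986)/486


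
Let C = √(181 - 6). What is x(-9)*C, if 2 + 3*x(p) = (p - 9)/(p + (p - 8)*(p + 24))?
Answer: -425*√7/132 ≈ -8.5185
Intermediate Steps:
C = 5*√7 (C = √175 = 5*√7 ≈ 13.229)
x(p) = -⅔ + (-9 + p)/(3*(p + (-8 + p)*(24 + p))) (x(p) = -⅔ + ((p - 9)/(p + (p - 8)*(p + 24)))/3 = -⅔ + ((-9 + p)/(p + (-8 + p)*(24 + p)))/3 = -⅔ + (-9 + p)/(3*(p + (-8 + p)*(24 + p))))
x(-9)*C = ((375 - 33*(-9) - 2*(-9)²)/(3*(-192 + (-9)² + 17*(-9))))*(5*√7) = ((375 + 297 - 2*81)/(3*(-192 + 81 - 153)))*(5*√7) = ((⅓)*(375 + 297 - 162)/(-264))*(5*√7) = ((⅓)*(-1/264)*510)*(5*√7) = -425*√7/132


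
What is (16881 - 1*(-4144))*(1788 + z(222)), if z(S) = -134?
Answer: 34775350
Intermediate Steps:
(16881 - 1*(-4144))*(1788 + z(222)) = (16881 - 1*(-4144))*(1788 - 134) = (16881 + 4144)*1654 = 21025*1654 = 34775350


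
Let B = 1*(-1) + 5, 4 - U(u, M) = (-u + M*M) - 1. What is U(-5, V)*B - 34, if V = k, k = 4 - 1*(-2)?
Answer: -178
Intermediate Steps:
k = 6 (k = 4 + 2 = 6)
V = 6
U(u, M) = 5 + u - M² (U(u, M) = 4 - ((-u + M*M) - 1) = 4 - ((-u + M²) - 1) = 4 - ((M² - u) - 1) = 4 - (-1 + M² - u) = 4 + (1 + u - M²) = 5 + u - M²)
B = 4 (B = -1 + 5 = 4)
U(-5, V)*B - 34 = (5 - 5 - 1*6²)*4 - 34 = (5 - 5 - 1*36)*4 - 34 = (5 - 5 - 36)*4 - 34 = -36*4 - 34 = -144 - 34 = -178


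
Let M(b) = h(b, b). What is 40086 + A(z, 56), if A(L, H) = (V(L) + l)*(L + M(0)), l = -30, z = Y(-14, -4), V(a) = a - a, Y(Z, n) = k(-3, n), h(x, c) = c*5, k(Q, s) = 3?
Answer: 39996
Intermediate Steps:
h(x, c) = 5*c
M(b) = 5*b
Y(Z, n) = 3
V(a) = 0
z = 3
A(L, H) = -30*L (A(L, H) = (0 - 30)*(L + 5*0) = -30*(L + 0) = -30*L)
40086 + A(z, 56) = 40086 - 30*3 = 40086 - 90 = 39996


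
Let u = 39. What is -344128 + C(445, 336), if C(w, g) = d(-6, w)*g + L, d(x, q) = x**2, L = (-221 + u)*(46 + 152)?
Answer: -368068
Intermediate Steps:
L = -36036 (L = (-221 + 39)*(46 + 152) = -182*198 = -36036)
C(w, g) = -36036 + 36*g (C(w, g) = (-6)**2*g - 36036 = 36*g - 36036 = -36036 + 36*g)
-344128 + C(445, 336) = -344128 + (-36036 + 36*336) = -344128 + (-36036 + 12096) = -344128 - 23940 = -368068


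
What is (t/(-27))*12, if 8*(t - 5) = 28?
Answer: -34/9 ≈ -3.7778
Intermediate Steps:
t = 17/2 (t = 5 + (1/8)*28 = 5 + 7/2 = 17/2 ≈ 8.5000)
(t/(-27))*12 = ((17/2)/(-27))*12 = -1/27*17/2*12 = -17/54*12 = -34/9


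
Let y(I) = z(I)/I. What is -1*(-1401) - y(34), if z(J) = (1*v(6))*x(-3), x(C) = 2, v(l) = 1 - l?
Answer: 23822/17 ≈ 1401.3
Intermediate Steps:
z(J) = -10 (z(J) = (1*(1 - 1*6))*2 = (1*(1 - 6))*2 = (1*(-5))*2 = -5*2 = -10)
y(I) = -10/I
-1*(-1401) - y(34) = -1*(-1401) - (-10)/34 = 1401 - (-10)/34 = 1401 - 1*(-5/17) = 1401 + 5/17 = 23822/17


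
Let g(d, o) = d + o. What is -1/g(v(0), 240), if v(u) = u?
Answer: -1/240 ≈ -0.0041667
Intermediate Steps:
-1/g(v(0), 240) = -1/(0 + 240) = -1/240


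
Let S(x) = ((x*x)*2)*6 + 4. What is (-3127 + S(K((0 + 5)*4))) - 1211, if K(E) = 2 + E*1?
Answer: 1474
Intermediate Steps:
K(E) = 2 + E
S(x) = 4 + 12*x² (S(x) = (x²*2)*6 + 4 = (2*x²)*6 + 4 = 12*x² + 4 = 4 + 12*x²)
(-3127 + S(K((0 + 5)*4))) - 1211 = (-3127 + (4 + 12*(2 + (0 + 5)*4)²)) - 1211 = (-3127 + (4 + 12*(2 + 5*4)²)) - 1211 = (-3127 + (4 + 12*(2 + 20)²)) - 1211 = (-3127 + (4 + 12*22²)) - 1211 = (-3127 + (4 + 12*484)) - 1211 = (-3127 + (4 + 5808)) - 1211 = (-3127 + 5812) - 1211 = 2685 - 1211 = 1474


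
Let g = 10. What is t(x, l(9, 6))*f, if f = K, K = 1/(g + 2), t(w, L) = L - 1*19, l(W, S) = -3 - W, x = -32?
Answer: -31/12 ≈ -2.5833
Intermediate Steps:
t(w, L) = -19 + L (t(w, L) = L - 19 = -19 + L)
K = 1/12 (K = 1/(10 + 2) = 1/12 ≈ 0.083333)
f = 1/12 ≈ 0.083333
t(x, l(9, 6))*f = (-19 + (-3 - 1*9))*(1/12) = (-19 + (-3 - 9))*(1/12) = (-19 - 12)*(1/12) = -31*1/12 = -31/12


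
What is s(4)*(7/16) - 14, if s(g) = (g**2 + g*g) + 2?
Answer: 7/8 ≈ 0.87500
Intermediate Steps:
s(g) = 2 + 2*g**2 (s(g) = (g**2 + g**2) + 2 = 2*g**2 + 2 = 2 + 2*g**2)
s(4)*(7/16) - 14 = (2 + 2*4**2)*(7/16) - 14 = (2 + 2*16)*(7*(1/16)) - 14 = (2 + 32)*(7/16) - 14 = 34*(7/16) - 14 = 119/8 - 14 = 7/8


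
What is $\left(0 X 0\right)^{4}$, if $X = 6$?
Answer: $0$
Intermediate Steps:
$\left(0 X 0\right)^{4} = \left(0 \cdot 6 \cdot 0\right)^{4} = \left(0 \cdot 0\right)^{4} = 0^{4} = 0$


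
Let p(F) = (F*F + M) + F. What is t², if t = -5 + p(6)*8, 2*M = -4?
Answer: 99225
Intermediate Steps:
M = -2 (M = (½)*(-4) = -2)
p(F) = -2 + F + F² (p(F) = (F*F - 2) + F = (F² - 2) + F = (-2 + F²) + F = -2 + F + F²)
t = 315 (t = -5 + (-2 + 6 + 6²)*8 = -5 + (-2 + 6 + 36)*8 = -5 + 40*8 = -5 + 320 = 315)
t² = 315² = 99225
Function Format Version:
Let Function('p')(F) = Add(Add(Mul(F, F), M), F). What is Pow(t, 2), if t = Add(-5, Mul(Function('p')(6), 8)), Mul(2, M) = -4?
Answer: 99225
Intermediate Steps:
M = -2 (M = Mul(Rational(1, 2), -4) = -2)
Function('p')(F) = Add(-2, F, Pow(F, 2)) (Function('p')(F) = Add(Add(Mul(F, F), -2), F) = Add(Add(Pow(F, 2), -2), F) = Add(Add(-2, Pow(F, 2)), F) = Add(-2, F, Pow(F, 2)))
t = 315 (t = Add(-5, Mul(Add(-2, 6, Pow(6, 2)), 8)) = Add(-5, Mul(Add(-2, 6, 36), 8)) = Add(-5, Mul(40, 8)) = Add(-5, 320) = 315)
Pow(t, 2) = Pow(315, 2) = 99225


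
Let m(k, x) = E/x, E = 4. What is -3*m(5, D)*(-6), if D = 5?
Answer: 72/5 ≈ 14.400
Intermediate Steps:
m(k, x) = 4/x
-3*m(5, D)*(-6) = -12/5*(-6) = 72/5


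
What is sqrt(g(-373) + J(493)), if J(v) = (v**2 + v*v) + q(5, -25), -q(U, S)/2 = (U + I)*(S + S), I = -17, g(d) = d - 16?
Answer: sqrt(484509) ≈ 696.07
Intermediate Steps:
g(d) = -16 + d
q(U, S) = -4*S*(-17 + U) (q(U, S) = -2*(U - 17)*(S + S) = -2*(-17 + U)*2*S = -4*S*(-17 + U))
J(v) = -1200 + 2*v**2 (J(v) = (v**2 + v*v) + 4*(-25)*(17 - 1*5) = (v**2 + v**2) + 4*(-25)*(17 - 5) = 2*v**2 + 4*(-25)*12 = 2*v**2 - 1200 = -1200 + 2*v**2)
sqrt(g(-373) + J(493)) = sqrt((-16 - 373) + (-1200 + 2*493**2)) = sqrt(-389 + (-1200 + 2*243049)) = sqrt(-389 + (-1200 + 486098)) = sqrt(-389 + 484898) = sqrt(484509)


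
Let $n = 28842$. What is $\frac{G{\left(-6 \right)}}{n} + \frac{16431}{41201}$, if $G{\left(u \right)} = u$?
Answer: $\frac{78942616}{198053207} \approx 0.39859$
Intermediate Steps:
$\frac{G{\left(-6 \right)}}{n} + \frac{16431}{41201} = - \frac{6}{28842} + \frac{16431}{41201} = \left(-6\right) \frac{1}{28842} + 16431 \cdot \frac{1}{41201} = - \frac{1}{4807} + \frac{16431}{41201} = \frac{78942616}{198053207}$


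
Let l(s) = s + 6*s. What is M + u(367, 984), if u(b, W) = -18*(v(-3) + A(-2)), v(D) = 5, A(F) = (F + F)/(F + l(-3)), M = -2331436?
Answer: -53625170/23 ≈ -2.3315e+6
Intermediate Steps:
l(s) = 7*s
A(F) = 2*F/(-21 + F) (A(F) = (F + F)/(F + 7*(-3)) = (2*F)/(F - 21) = (2*F)/(-21 + F) = 2*F/(-21 + F))
u(b, W) = -2142/23 (u(b, W) = -18*(5 + 2*(-2)/(-21 - 2)) = -18*(5 + 2*(-2)/(-23)) = -18*(5 + 2*(-2)*(-1/23)) = -18*(5 + 4/23) = -18*119/23 = -2142/23)
M + u(367, 984) = -2331436 - 2142/23 = -53625170/23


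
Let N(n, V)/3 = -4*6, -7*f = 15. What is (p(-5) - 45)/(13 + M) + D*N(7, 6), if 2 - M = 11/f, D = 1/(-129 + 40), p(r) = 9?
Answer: -13158/13439 ≈ -0.97909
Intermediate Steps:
f = -15/7 (f = -1/7*15 = -15/7 ≈ -2.1429)
D = -1/89 (D = 1/(-89) = -1/89 ≈ -0.011236)
M = 107/15 (M = 2 - 11/(-15/7) = 2 - 11*(-7)/15 = 2 - 1*(-77/15) = 2 + 77/15 = 107/15 ≈ 7.1333)
N(n, V) = -72 (N(n, V) = 3*(-4*6) = 3*(-24) = -72)
(p(-5) - 45)/(13 + M) + D*N(7, 6) = (9 - 45)/(13 + 107/15) - 1/89*(-72) = -36/302/15 + 72/89 = -36*15/302 + 72/89 = -270/151 + 72/89 = -13158/13439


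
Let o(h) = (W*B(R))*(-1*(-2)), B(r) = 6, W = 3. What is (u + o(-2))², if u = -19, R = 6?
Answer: 289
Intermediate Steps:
o(h) = 36 (o(h) = (3*6)*(-1*(-2)) = 18*2 = 36)
(u + o(-2))² = (-19 + 36)² = 17² = 289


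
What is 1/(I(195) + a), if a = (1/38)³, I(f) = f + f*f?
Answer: 54872/2097207841 ≈ 2.6164e-5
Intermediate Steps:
I(f) = f + f²
a = 1/54872 (a = (1/38)³ = 1/54872 ≈ 1.8224e-5)
1/(I(195) + a) = 1/(195*(1 + 195) + 1/54872) = 1/(195*196 + 1/54872) = 1/(38220 + 1/54872) = 1/(2097207841/54872) = 54872/2097207841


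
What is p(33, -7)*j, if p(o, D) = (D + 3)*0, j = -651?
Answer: 0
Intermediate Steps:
p(o, D) = 0 (p(o, D) = (3 + D)*0 = 0)
p(33, -7)*j = 0*(-651) = 0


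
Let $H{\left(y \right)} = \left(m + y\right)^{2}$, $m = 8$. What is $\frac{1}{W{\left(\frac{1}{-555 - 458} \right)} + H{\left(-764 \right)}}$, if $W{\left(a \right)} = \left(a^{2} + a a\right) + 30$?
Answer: $\frac{1026169}{586523310656} \approx 1.7496 \cdot 10^{-6}$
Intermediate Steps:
$H{\left(y \right)} = \left(8 + y\right)^{2}$
$W{\left(a \right)} = 30 + 2 a^{2}$ ($W{\left(a \right)} = \left(a^{2} + a^{2}\right) + 30 = 2 a^{2} + 30 = 30 + 2 a^{2}$)
$\frac{1}{W{\left(\frac{1}{-555 - 458} \right)} + H{\left(-764 \right)}} = \frac{1}{\left(30 + 2 \left(\frac{1}{-555 - 458}\right)^{2}\right) + \left(8 - 764\right)^{2}} = \frac{1}{\left(30 + 2 \left(\frac{1}{-1013}\right)^{2}\right) + \left(-756\right)^{2}} = \frac{1}{\left(30 + 2 \left(- \frac{1}{1013}\right)^{2}\right) + 571536} = \frac{1}{\left(30 + 2 \cdot \frac{1}{1026169}\right) + 571536} = \frac{1}{\left(30 + \frac{2}{1026169}\right) + 571536} = \frac{1}{\frac{30785072}{1026169} + 571536} = \frac{1}{\frac{586523310656}{1026169}} = \frac{1026169}{586523310656}$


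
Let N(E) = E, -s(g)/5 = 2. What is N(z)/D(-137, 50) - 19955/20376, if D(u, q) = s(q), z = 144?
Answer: -1566847/101880 ≈ -15.379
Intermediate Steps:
s(g) = -10 (s(g) = -5*2 = -10)
D(u, q) = -10
N(z)/D(-137, 50) - 19955/20376 = 144/(-10) - 19955/20376 = 144*(-1/10) - 19955*1/20376 = -72/5 - 19955/20376 = -1566847/101880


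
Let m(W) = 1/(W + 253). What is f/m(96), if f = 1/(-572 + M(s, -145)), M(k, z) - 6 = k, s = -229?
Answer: -349/795 ≈ -0.43899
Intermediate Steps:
M(k, z) = 6 + k
f = -1/795 (f = 1/(-572 + (6 - 229)) = 1/(-572 - 223) = 1/(-795) = -1/795 ≈ -0.0012579)
m(W) = 1/(253 + W)
f/m(96) = -1/(795*(1/(253 + 96))) = -1/(795*(1/349)) = -1/(795*1/349) = -1/795*349 = -349/795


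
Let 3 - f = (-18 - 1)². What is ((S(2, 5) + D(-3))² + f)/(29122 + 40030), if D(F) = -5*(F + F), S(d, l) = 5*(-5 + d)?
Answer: -133/69152 ≈ -0.0019233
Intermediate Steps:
S(d, l) = -25 + 5*d
f = -358 (f = 3 - (-18 - 1)² = 3 - 1*(-19)² = 3 - 1*361 = 3 - 361 = -358)
D(F) = -10*F
((S(2, 5) + D(-3))² + f)/(29122 + 40030) = (((-25 + 5*2) - 10*(-3))² - 358)/(29122 + 40030) = (((-25 + 10) + 30)² - 358)/69152 = ((-15 + 30)² - 358)*(1/69152) = (15² - 358)*(1/69152) = (225 - 358)*(1/69152) = -133*1/69152 = -133/69152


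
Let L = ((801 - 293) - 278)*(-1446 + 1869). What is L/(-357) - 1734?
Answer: -238776/119 ≈ -2006.5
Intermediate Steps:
L = 97290 (L = (508 - 278)*423 = 230*423 = 97290)
L/(-357) - 1734 = 97290/(-357) - 1734 = 97290*(-1/357) - 1734 = -32430/119 - 1734 = -238776/119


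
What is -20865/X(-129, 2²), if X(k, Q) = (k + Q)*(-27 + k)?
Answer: -107/100 ≈ -1.0700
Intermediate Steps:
X(k, Q) = (-27 + k)*(Q + k) (X(k, Q) = (Q + k)*(-27 + k) = (-27 + k)*(Q + k))
-20865/X(-129, 2²) = -20865/((-129)² - 27*2² - 27*(-129) + 2²*(-129)) = -20865/(16641 - 27*4 + 3483 + 4*(-129)) = -20865/(16641 - 108 + 3483 - 516) = -20865/19500 = -20865*1/19500 = -107/100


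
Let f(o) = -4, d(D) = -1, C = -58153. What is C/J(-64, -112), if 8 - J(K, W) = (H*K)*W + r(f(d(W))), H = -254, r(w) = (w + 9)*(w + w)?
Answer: -58153/1820720 ≈ -0.031940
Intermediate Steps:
r(w) = 2*w*(9 + w) (r(w) = (9 + w)*(2*w) = 2*w*(9 + w))
J(K, W) = 48 + 254*K*W (J(K, W) = 8 - ((-254*K)*W + 2*(-4)*(9 - 4)) = 8 - (-254*K*W + 2*(-4)*5) = 8 - (-254*K*W - 40) = 8 - (-40 - 254*K*W) = 8 + (40 + 254*K*W) = 48 + 254*K*W)
C/J(-64, -112) = -58153/(48 + 254*(-64)*(-112)) = -58153/(48 + 1820672) = -58153/1820720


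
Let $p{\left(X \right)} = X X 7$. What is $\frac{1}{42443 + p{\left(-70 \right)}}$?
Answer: $\frac{1}{76743} \approx 1.303 \cdot 10^{-5}$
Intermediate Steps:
$p{\left(X \right)} = 7 X^{2}$ ($p{\left(X \right)} = X^{2} \cdot 7 = 7 X^{2}$)
$\frac{1}{42443 + p{\left(-70 \right)}} = \frac{1}{42443 + 7 \left(-70\right)^{2}} = \frac{1}{42443 + 7 \cdot 4900} = \frac{1}{42443 + 34300} = \frac{1}{76743}$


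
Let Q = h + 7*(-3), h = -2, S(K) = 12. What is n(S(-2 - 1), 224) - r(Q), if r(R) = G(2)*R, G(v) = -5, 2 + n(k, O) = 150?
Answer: 33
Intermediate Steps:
n(k, O) = 148 (n(k, O) = -2 + 150 = 148)
Q = -23 (Q = -2 + 7*(-3) = -2 - 21 = -23)
r(R) = -5*R
n(S(-2 - 1), 224) - r(Q) = 148 - (-5)*(-23) = 148 - 1*115 = 148 - 115 = 33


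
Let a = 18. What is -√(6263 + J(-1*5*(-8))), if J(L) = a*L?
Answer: -√6983 ≈ -83.564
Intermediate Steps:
J(L) = 18*L
-√(6263 + J(-1*5*(-8))) = -√(6263 + 18*(-1*5*(-8))) = -√(6263 + 18*(-5*(-8))) = -√(6263 + 18*40) = -√(6263 + 720) = -√6983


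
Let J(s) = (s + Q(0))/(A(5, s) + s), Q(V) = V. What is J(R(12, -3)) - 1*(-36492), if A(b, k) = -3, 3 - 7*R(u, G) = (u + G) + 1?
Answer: 145969/4 ≈ 36492.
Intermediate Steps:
R(u, G) = 2/7 - G/7 - u/7 (R(u, G) = 3/7 - ((u + G) + 1)/7 = 3/7 - ((G + u) + 1)/7 = 3/7 - (1 + G + u)/7 = 3/7 + (-⅐ - G/7 - u/7) = 2/7 - G/7 - u/7)
J(s) = s/(-3 + s) (J(s) = (s + 0)/(-3 + s) = s/(-3 + s))
J(R(12, -3)) - 1*(-36492) = (2/7 - ⅐*(-3) - ⅐*12)/(-3 + (2/7 - ⅐*(-3) - ⅐*12)) - 1*(-36492) = (2/7 + 3/7 - 12/7)/(-3 + (2/7 + 3/7 - 12/7)) + 36492 = -1/(-3 - 1) + 36492 = -1/(-4) + 36492 = -1*(-¼) + 36492 = ¼ + 36492 = 145969/4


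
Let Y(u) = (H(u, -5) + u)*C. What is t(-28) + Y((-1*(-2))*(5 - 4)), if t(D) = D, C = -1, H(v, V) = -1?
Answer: -29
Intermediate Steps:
Y(u) = 1 - u (Y(u) = (-1 + u)*(-1) = 1 - u)
t(-28) + Y((-1*(-2))*(5 - 4)) = -28 + (1 - (-1*(-2))*(5 - 4)) = -28 + (1 - 2) = -28 - 1 = -29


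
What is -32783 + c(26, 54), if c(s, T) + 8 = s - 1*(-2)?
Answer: -32763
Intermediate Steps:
c(s, T) = -6 + s (c(s, T) = -8 + (s - 1*(-2)) = -8 + (s + 2) = -8 + (2 + s) = -6 + s)
-32783 + c(26, 54) = -32783 + (-6 + 26) = -32783 + 20 = -32763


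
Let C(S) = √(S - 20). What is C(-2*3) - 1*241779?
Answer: -241779 + I*√26 ≈ -2.4178e+5 + 5.099*I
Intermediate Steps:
C(S) = √(-20 + S)
C(-2*3) - 1*241779 = √(-20 - 2*3) - 1*241779 = √(-20 - 6) - 241779 = √(-26) - 241779 = I*√26 - 241779 = -241779 + I*√26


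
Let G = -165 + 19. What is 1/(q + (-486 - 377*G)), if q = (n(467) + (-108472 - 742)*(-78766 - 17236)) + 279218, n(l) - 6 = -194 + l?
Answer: 1/10485096481 ≈ 9.5373e-11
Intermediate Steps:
G = -146
n(l) = -188 + l (n(l) = 6 + (-194 + l) = -188 + l)
q = 10485041925 (q = ((-188 + 467) + (-108472 - 742)*(-78766 - 17236)) + 279218 = (279 - 109214*(-96002)) + 279218 = (279 + 10484762428) + 279218 = 10484762707 + 279218 = 10485041925)
1/(q + (-486 - 377*G)) = 1/(10485041925 + (-486 - 377*(-146))) = 1/(10485041925 + (-486 + 55042)) = 1/(10485041925 + 54556) = 1/10485096481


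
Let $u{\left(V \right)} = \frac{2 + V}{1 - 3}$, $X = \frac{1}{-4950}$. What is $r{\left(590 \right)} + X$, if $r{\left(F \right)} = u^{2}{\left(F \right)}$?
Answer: $\frac{433699199}{4950} \approx 87616.0$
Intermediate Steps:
$X = - \frac{1}{4950} \approx -0.00020202$
$u{\left(V \right)} = -1 - \frac{V}{2}$ ($u{\left(V \right)} = \frac{2 + V}{-2} = \left(2 + V\right) \left(- \frac{1}{2}\right) = -1 - \frac{V}{2}$)
$r{\left(F \right)} = \left(-1 - \frac{F}{2}\right)^{2}$
$r{\left(590 \right)} + X = \frac{\left(2 + 590\right)^{2}}{4} - \frac{1}{4950} = \frac{592^{2}}{4} - \frac{1}{4950} = \frac{1}{4} \cdot 350464 - \frac{1}{4950} = 87616 - \frac{1}{4950} = \frac{433699199}{4950}$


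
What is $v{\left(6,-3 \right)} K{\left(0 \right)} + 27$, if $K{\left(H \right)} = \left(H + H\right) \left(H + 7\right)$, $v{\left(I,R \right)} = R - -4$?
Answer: $27$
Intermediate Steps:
$v{\left(I,R \right)} = 4 + R$ ($v{\left(I,R \right)} = R + 4 = 4 + R$)
$K{\left(H \right)} = 2 H \left(7 + H\right)$
$v{\left(6,-3 \right)} K{\left(0 \right)} + 27 = \left(4 - 3\right) 2 \cdot 0 \left(7 + 0\right) + 27 = 1 \cdot 2 \cdot 0 \cdot 7 + 27 = 1 \cdot 0 + 27 = 0 + 27 = 27$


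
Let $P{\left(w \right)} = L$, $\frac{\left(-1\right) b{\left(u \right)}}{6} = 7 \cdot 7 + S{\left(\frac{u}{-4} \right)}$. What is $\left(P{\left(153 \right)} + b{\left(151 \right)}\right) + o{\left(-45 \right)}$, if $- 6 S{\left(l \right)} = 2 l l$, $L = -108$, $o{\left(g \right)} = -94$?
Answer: $\frac{18833}{8} \approx 2354.1$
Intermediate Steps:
$S{\left(l \right)} = - \frac{l^{2}}{3}$ ($S{\left(l \right)} = - \frac{2 l l}{6} = - \frac{2 l^{2}}{6} = - \frac{l^{2}}{3}$)
$b{\left(u \right)} = -294 + \frac{u^{2}}{8}$ ($b{\left(u \right)} = - 6 \left(7 \cdot 7 - \frac{\left(\frac{u}{-4}\right)^{2}}{3}\right) = - 6 \left(49 - \frac{\left(u \left(- \frac{1}{4}\right)\right)^{2}}{3}\right) = - 6 \left(49 - \frac{\left(- \frac{u}{4}\right)^{2}}{3}\right) = - 6 \left(49 - \frac{\frac{1}{16} u^{2}}{3}\right) = - 6 \left(49 - \frac{u^{2}}{48}\right) = -294 + \frac{u^{2}}{8}$)
$P{\left(w \right)} = -108$
$\left(P{\left(153 \right)} + b{\left(151 \right)}\right) + o{\left(-45 \right)} = \left(-108 - \left(294 - \frac{151^{2}}{8}\right)\right) - 94 = \left(-108 + \left(-294 + \frac{1}{8} \cdot 22801\right)\right) - 94 = \left(-108 + \left(-294 + \frac{22801}{8}\right)\right) - 94 = \left(-108 + \frac{20449}{8}\right) - 94 = \frac{19585}{8} - 94 = \frac{18833}{8}$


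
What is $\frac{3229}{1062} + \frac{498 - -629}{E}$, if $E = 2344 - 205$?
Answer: $\frac{117445}{32922} \approx 3.5674$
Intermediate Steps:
$E = 2139$
$\frac{3229}{1062} + \frac{498 - -629}{E} = \frac{3229}{1062} + \frac{498 - -629}{2139} = 3229 \cdot \frac{1}{1062} + \left(498 + 629\right) \frac{1}{2139} = \frac{3229}{1062} + 1127 \cdot \frac{1}{2139} = \frac{3229}{1062} + \frac{49}{93} = \frac{117445}{32922}$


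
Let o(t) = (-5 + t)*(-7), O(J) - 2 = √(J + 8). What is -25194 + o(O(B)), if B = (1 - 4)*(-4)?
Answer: -25173 - 14*√5 ≈ -25204.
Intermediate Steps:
B = 12 (B = -3*(-4) = 12)
O(J) = 2 + √(8 + J) (O(J) = 2 + √(J + 8) = 2 + √(8 + J))
o(t) = 35 - 7*t
-25194 + o(O(B)) = -25194 + (35 - 7*(2 + √(8 + 12))) = -25194 + (35 - 7*(2 + √20)) = -25194 + (35 - 7*(2 + 2*√5)) = -25194 + (35 + (-14 - 14*√5)) = -25194 + (21 - 14*√5) = -25173 - 14*√5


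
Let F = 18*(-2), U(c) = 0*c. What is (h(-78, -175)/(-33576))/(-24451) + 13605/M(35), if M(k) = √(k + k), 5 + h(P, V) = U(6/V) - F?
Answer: 31/820966776 + 2721*√70/14 ≈ 1626.1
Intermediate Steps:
U(c) = 0
F = -36
h(P, V) = 31 (h(P, V) = -5 + (0 - 1*(-36)) = -5 + (0 + 36) = -5 + 36 = 31)
M(k) = √2*√k (M(k) = √(2*k) = √2*√k)
(h(-78, -175)/(-33576))/(-24451) + 13605/M(35) = (31/(-33576))/(-24451) + 13605/((√2*√35)) = (31*(-1/33576))*(-1/24451) + 13605/(√70) = -31/33576*(-1/24451) + 13605*(√70/70) = 31/820966776 + 2721*√70/14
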